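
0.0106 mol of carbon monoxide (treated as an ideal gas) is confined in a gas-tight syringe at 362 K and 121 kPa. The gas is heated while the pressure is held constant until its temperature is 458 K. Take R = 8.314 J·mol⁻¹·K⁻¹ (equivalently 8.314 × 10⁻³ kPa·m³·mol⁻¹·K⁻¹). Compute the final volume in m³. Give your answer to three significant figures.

From PV = nRT: V₁ = nRT₁/P₁ = 0.0002637 m³.
P constant ⇒ V ∝ T: P₂ = P₁; V₂ = V₁·(T₂/T₁) = 0.0003336 m³.

V₂ ≈ 0.000334 m³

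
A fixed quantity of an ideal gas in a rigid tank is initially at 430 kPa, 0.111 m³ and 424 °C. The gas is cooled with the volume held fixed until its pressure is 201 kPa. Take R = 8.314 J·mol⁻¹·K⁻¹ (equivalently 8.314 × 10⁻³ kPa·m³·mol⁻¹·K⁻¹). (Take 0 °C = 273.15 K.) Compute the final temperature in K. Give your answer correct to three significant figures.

T₂ ≈ 326 K

Convert: T₁ = 697.1 K.
Isochoric, so P/T is constant: V₂ = V₁; T₂ = T₁·(P₂/P₁) = 325.9 K.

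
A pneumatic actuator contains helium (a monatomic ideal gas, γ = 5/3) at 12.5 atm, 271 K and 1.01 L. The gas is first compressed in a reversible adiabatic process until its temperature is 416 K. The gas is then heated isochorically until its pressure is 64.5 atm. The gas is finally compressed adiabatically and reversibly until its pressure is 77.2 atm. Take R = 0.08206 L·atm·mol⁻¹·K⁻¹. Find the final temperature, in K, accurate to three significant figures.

T₄ ≈ 790 K

Adiabatic (γ = 5/3), T V^(γ−1) and P V^γ constant: P₂ = P₁·(T₂/T₁)^(γ/(γ−1)) = 36.49 atm; V₂ = V₁·(T₁/T₂)^(1/(γ−1)) = 0.5310 L.
Isochoric, so P/T is constant: V₃ = V₂; T₃ = T₂·(P₃/P₂) = 735.2 K.
Adiabatic (γ = 5/3), T V^(γ−1) and P V^γ constant: T₄ = T₃·(P₄/P₃)^((γ−1)/γ) = 790.1 K; V₄ = V₃·(P₃/P₄)^(1/γ) = 0.4768 L.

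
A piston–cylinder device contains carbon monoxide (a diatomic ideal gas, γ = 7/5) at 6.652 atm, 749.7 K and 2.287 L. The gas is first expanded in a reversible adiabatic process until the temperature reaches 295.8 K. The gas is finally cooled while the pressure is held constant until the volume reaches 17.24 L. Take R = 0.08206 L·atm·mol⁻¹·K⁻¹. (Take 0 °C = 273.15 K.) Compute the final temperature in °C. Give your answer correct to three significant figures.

T₃ ≈ -55.1 °C

Adiabatic (γ = 7/5), T V^(γ−1) and P V^γ constant: P₂ = P₁·(T₂/T₁)^(γ/(γ−1)) = 0.2566 atm; V₂ = V₁·(T₁/T₂)^(1/(γ−1)) = 23.39 L.
P constant ⇒ V ∝ T: P₃ = P₂; T₃ = T₂·(V₃/V₂) = 218.0 K.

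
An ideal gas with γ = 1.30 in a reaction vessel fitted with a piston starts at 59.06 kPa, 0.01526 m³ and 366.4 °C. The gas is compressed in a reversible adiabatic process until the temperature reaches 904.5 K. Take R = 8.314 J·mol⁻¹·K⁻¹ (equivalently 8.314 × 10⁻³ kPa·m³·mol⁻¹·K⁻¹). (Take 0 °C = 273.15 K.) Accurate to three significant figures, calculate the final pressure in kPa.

Convert: T₁ = 639.5 K.
Reversible adiabatic, γ = 1.30: P₂ = P₁·(T₂/T₁)^(γ/(γ−1)) = 265.2 kPa; V₂ = V₁·(T₁/T₂)^(1/(γ−1)) = 0.004806 m³.

P₂ ≈ 265 kPa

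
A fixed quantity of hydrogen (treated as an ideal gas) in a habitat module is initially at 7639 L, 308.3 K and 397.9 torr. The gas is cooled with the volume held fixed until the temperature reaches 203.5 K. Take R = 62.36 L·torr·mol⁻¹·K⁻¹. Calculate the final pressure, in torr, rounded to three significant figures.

P₂ ≈ 263 torr

V constant ⇒ P ∝ T: V₂ = V₁; P₂ = P₁·(T₂/T₁) = 262.6 torr.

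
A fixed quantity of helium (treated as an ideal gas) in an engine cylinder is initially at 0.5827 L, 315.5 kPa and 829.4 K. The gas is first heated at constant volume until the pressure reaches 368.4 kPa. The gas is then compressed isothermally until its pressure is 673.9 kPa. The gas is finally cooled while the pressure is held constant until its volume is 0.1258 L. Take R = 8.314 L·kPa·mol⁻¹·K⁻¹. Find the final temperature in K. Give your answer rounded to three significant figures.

T₄ ≈ 382 K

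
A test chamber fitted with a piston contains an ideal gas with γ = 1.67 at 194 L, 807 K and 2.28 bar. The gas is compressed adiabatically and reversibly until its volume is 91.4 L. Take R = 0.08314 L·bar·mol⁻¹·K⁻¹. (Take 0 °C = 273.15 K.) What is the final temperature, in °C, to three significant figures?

T₂ ≈ 1.06e+03 °C

Reversible adiabatic, γ = 1.67: T₂ = T₁·(V₁/V₂)^(γ−1) = 1336 K; P₂ = P₁·(V₁/V₂)^γ = 8.013 bar.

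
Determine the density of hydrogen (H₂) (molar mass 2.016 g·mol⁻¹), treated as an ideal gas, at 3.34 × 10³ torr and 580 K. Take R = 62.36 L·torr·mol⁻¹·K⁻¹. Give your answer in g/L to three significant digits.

ρ ≈ 0.186 g/L

ρ = PM/(RT) = (3.34e+03 × 2.016) / (62.36 × 580.0)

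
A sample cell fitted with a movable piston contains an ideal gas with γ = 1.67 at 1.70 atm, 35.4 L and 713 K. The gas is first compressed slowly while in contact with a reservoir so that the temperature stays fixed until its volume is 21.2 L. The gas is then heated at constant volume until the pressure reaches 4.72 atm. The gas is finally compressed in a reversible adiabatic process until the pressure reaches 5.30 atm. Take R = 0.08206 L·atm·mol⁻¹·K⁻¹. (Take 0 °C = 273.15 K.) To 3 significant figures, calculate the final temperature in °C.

Isothermal, so P V is constant: T₂ = T₁; P₂ = P₁·(V₁/V₂) = 2.839 atm.
V constant ⇒ P ∝ T: V₃ = V₂; T₃ = T₂·(P₃/P₂) = 1186 K.
Reversible adiabatic, γ = 1.67: T₄ = T₃·(P₄/P₃)^((γ−1)/γ) = 1242 K; V₄ = V₃·(P₃/P₄)^(1/γ) = 19.78 L.

T₄ ≈ 969 °C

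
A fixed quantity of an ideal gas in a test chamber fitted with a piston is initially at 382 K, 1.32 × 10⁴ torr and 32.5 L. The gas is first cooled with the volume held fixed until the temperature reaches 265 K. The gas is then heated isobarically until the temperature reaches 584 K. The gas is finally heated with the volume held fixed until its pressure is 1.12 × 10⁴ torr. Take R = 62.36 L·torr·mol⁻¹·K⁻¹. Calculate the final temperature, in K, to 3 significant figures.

Isochoric, so P/T is constant: V₂ = V₁; P₂ = P₁·(T₂/T₁) = 9157 torr.
P constant ⇒ V ∝ T: P₃ = P₂; V₃ = V₂·(T₃/T₂) = 71.62 L.
Isochoric, so P/T is constant: V₄ = V₃; T₄ = T₃·(P₄/P₃) = 714.3 K.

T₄ ≈ 714 K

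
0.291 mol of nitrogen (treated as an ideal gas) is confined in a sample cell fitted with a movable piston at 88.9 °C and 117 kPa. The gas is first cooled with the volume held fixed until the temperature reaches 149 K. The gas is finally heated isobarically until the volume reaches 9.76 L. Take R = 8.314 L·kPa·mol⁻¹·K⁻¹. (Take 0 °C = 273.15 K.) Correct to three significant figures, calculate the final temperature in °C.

Convert: T₁ = 362.0 K.
From PV = nRT: V₁ = nRT₁/P₁ = 7.487 L.
Isochoric, so P/T is constant: V₂ = V₁; P₂ = P₁·(T₂/T₁) = 48.15 kPa.
Isobaric, so V/T is constant: P₃ = P₂; T₃ = T₂·(V₃/V₂) = 194.2 K.

T₃ ≈ -78.9 °C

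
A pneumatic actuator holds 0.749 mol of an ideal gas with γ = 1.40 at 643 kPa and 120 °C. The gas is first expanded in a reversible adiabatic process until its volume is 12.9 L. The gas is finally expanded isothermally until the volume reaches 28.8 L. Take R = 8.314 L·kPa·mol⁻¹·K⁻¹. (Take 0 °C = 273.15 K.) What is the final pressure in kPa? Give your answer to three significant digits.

P₃ ≈ 52.2 kPa

Convert: T₁ = 393.1 K.
From PV = nRT: V₁ = nRT₁/P₁ = 3.807 L.
Adiabatic (γ = 1.40), T V^(γ−1) and P V^γ constant: T₂ = T₁·(V₁/V₂)^(γ−1) = 241.3 K; P₂ = P₁·(V₁/V₂)^γ = 116.5 kPa.
T constant ⇒ Boyle's law P V = const: T₃ = T₂; P₃ = P₂·(V₂/V₃) = 52.18 kPa.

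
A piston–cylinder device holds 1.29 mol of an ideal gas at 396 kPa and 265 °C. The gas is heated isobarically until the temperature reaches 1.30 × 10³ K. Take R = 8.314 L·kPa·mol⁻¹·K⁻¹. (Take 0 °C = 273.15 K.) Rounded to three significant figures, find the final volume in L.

V₂ ≈ 35.2 L

Convert: T₁ = 538.1 K.
From PV = nRT: V₁ = nRT₁/P₁ = 14.57 L.
P constant ⇒ V ∝ T: P₂ = P₁; V₂ = V₁·(T₂/T₁) = 35.21 L.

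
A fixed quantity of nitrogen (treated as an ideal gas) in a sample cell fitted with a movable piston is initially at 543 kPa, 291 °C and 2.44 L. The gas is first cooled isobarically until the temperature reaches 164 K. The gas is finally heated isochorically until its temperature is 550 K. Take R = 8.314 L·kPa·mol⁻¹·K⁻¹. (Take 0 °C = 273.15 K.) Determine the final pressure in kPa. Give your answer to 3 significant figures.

Convert: T₁ = 564.1 K.
Isobaric, so V/T is constant: P₂ = P₁; V₂ = V₁·(T₂/T₁) = 0.7093 L.
Isochoric, so P/T is constant: V₃ = V₂; P₃ = P₂·(T₃/T₂) = 1821 kPa.

P₃ ≈ 1.82e+03 kPa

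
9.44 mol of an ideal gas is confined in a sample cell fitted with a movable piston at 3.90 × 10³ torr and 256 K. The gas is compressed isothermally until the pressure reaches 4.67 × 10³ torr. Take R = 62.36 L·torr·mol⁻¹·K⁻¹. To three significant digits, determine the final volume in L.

From PV = nRT: V₁ = nRT₁/P₁ = 38.64 L.
Isothermal, so P V is constant: T₂ = T₁; V₂ = V₁·(P₁/P₂) = 32.27 L.

V₂ ≈ 32.3 L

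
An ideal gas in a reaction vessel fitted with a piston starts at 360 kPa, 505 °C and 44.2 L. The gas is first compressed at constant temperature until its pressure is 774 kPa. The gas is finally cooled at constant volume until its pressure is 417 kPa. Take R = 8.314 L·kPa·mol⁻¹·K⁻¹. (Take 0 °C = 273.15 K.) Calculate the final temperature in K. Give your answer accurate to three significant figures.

Convert: T₁ = 778.1 K.
Isothermal, so P V is constant: T₂ = T₁; V₂ = V₁·(P₁/P₂) = 20.56 L.
Isochoric, so P/T is constant: V₃ = V₂; T₃ = T₂·(P₃/P₂) = 419.2 K.

T₃ ≈ 419 K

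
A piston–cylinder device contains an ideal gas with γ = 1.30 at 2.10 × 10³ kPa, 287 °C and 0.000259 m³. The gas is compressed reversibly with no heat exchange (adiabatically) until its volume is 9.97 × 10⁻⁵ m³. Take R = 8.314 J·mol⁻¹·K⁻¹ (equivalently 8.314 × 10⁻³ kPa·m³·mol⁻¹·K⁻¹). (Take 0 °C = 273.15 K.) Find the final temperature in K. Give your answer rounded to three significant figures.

Convert: T₁ = 560.1 K.
Reversible adiabatic, γ = 1.30: T₂ = T₁·(V₁/V₂)^(γ−1) = 745.9 K; P₂ = P₁·(V₁/V₂)^γ = 7264 kPa.

T₂ ≈ 746 K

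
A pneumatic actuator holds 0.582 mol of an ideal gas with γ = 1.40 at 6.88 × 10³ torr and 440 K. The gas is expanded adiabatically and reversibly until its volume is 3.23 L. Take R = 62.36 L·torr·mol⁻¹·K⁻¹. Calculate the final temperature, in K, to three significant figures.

T₂ ≈ 386 K

From PV = nRT: V₁ = nRT₁/P₁ = 2.321 L.
Adiabatic (γ = 1.40), T V^(γ−1) and P V^γ constant: T₂ = T₁·(V₁/V₂)^(γ−1) = 385.5 K; P₂ = P₁·(V₁/V₂)^γ = 4332 torr.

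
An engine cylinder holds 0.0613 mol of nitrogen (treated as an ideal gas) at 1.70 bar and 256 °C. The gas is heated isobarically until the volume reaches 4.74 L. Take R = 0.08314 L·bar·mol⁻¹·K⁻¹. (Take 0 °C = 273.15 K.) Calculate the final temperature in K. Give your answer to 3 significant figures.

Convert: T₁ = 529.1 K.
From PV = nRT: V₁ = nRT₁/P₁ = 1.586 L.
Isobaric, so V/T is constant: P₂ = P₁; T₂ = T₁·(V₂/V₁) = 1581 K.

T₂ ≈ 1.58e+03 K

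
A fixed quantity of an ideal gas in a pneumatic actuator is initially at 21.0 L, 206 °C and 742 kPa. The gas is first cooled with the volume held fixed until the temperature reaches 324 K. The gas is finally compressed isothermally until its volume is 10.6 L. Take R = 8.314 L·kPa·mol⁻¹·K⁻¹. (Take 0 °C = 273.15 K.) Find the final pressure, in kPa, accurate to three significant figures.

Convert: T₁ = 479.1 K.
Isochoric, so P/T is constant: V₂ = V₁; P₂ = P₁·(T₂/T₁) = 501.7 kPa.
Isothermal, so P V is constant: T₃ = T₂; P₃ = P₂·(V₂/V₃) = 994.0 kPa.

P₃ ≈ 994 kPa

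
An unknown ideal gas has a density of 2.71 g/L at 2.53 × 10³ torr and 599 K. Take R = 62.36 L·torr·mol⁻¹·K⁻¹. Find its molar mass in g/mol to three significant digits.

M ≈ 40.0 g/mol

ρ = PM/(RT) ⇒ M = ρRT/P = (2.71 × 62.36 × 599.0) / 2.53e+03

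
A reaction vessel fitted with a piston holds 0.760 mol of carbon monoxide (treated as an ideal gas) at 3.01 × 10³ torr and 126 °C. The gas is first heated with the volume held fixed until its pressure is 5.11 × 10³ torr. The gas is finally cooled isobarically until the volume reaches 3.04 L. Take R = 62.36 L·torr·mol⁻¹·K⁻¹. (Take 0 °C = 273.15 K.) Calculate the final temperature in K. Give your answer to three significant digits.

Convert: T₁ = 399.1 K.
From PV = nRT: V₁ = nRT₁/P₁ = 6.285 L.
Isochoric, so P/T is constant: V₂ = V₁; T₂ = T₁·(P₂/P₁) = 677.6 K.
Isobaric, so V/T is constant: P₃ = P₂; T₃ = T₂·(V₃/V₂) = 327.8 K.

T₃ ≈ 328 K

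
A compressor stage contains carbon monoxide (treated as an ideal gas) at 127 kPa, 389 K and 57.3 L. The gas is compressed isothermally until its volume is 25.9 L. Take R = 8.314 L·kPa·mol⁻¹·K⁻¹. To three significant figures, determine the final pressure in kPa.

P₂ ≈ 281 kPa

Isothermal, so P V is constant: T₂ = T₁; P₂ = P₁·(V₁/V₂) = 281.0 kPa.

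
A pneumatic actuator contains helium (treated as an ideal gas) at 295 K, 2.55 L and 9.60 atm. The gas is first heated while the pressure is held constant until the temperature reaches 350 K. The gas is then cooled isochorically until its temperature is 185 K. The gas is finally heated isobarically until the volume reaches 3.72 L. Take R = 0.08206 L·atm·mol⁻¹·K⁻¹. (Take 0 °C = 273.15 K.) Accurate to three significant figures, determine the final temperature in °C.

P constant ⇒ V ∝ T: P₂ = P₁; V₂ = V₁·(T₂/T₁) = 3.025 L.
Isochoric, so P/T is constant: V₃ = V₂; P₃ = P₂·(T₃/T₂) = 5.074 atm.
Isobaric, so V/T is constant: P₄ = P₃; T₄ = T₃·(V₄/V₃) = 227.5 K.

T₄ ≈ -45.7 °C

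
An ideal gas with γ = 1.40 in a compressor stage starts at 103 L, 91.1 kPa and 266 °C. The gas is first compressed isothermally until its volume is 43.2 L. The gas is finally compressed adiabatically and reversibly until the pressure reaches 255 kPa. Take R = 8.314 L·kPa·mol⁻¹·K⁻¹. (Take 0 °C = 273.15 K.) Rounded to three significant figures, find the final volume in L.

V₃ ≈ 38.5 L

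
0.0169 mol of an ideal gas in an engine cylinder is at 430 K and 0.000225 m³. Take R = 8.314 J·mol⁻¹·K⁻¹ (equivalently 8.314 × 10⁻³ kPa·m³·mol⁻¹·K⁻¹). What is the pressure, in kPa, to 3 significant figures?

P ≈ 269 kPa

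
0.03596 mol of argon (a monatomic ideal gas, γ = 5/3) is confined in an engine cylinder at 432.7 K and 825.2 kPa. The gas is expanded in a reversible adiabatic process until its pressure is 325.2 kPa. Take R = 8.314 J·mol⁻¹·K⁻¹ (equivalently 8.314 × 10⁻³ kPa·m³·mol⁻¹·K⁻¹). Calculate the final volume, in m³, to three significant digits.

V₂ ≈ 0.000274 m³

From PV = nRT: V₁ = nRT₁/P₁ = 0.0001568 m³.
Reversible adiabatic, γ = 5/3: T₂ = T₁·(P₂/P₁)^((γ−1)/γ) = 298.1 K; V₂ = V₁·(P₁/P₂)^(1/γ) = 0.0002741 m³.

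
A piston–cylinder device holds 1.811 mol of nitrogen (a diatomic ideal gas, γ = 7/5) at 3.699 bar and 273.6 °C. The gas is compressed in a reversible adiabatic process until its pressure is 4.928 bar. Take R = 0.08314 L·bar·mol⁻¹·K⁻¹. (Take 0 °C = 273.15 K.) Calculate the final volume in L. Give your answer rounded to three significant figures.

Convert: T₁ = 546.8 K.
From PV = nRT: V₁ = nRT₁/P₁ = 22.26 L.
Reversible adiabatic, γ = 7/5: T₂ = T₁·(P₂/P₁)^((γ−1)/γ) = 593.5 K; V₂ = V₁·(P₁/P₂)^(1/γ) = 18.13 L.

V₂ ≈ 18.1 L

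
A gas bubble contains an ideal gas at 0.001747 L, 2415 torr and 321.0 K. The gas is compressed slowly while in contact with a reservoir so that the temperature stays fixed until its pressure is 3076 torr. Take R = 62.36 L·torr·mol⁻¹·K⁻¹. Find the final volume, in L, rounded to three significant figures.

T constant ⇒ Boyle's law P V = const: T₂ = T₁; V₂ = V₁·(P₁/P₂) = 0.001372 L.

V₂ ≈ 0.00137 L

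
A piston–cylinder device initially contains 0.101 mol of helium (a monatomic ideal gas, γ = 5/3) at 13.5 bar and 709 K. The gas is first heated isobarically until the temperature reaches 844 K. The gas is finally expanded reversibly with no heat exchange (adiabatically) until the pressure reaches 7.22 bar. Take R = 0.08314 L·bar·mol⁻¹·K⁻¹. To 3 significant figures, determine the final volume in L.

V₃ ≈ 0.764 L

From PV = nRT: V₁ = nRT₁/P₁ = 0.4410 L.
P constant ⇒ V ∝ T: P₂ = P₁; V₂ = V₁·(T₂/T₁) = 0.5250 L.
Adiabatic (γ = 5/3), T V^(γ−1) and P V^γ constant: T₃ = T₂·(P₃/P₂)^((γ−1)/γ) = 657.1 K; V₃ = V₂·(P₂/P₃)^(1/γ) = 0.7642 L.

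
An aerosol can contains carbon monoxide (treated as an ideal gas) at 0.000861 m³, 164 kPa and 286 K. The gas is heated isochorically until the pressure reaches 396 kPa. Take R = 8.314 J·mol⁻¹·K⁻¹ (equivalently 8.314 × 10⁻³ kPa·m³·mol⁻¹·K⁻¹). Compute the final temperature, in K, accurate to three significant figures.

T₂ ≈ 691 K

Isochoric, so P/T is constant: V₂ = V₁; T₂ = T₁·(P₂/P₁) = 690.6 K.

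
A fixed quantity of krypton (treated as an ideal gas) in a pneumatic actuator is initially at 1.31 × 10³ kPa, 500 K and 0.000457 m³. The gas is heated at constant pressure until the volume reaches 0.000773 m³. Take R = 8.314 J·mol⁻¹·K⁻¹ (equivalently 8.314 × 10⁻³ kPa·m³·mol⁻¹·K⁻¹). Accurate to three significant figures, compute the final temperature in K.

Isobaric, so V/T is constant: P₂ = P₁; T₂ = T₁·(V₂/V₁) = 845.7 K.

T₂ ≈ 846 K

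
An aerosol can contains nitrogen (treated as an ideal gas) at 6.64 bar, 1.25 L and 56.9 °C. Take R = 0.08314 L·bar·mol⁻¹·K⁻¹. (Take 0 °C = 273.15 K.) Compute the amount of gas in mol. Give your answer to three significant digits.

n ≈ 0.302 mol

Convert: T = 330.05 K.
PV = nRT ⇒ n = PV/(RT) = (6.64 × 1.25) / (0.08314 × 330.05)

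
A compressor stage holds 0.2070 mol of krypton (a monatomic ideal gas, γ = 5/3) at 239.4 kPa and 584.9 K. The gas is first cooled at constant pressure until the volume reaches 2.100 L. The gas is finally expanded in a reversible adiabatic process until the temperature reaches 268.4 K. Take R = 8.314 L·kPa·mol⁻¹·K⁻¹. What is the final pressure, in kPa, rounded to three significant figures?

P₃ ≈ 194 kPa

From PV = nRT: V₁ = nRT₁/P₁ = 4.205 L.
Isobaric, so V/T is constant: P₂ = P₁; T₂ = T₁·(V₂/V₁) = 292.1 K.
Adiabatic (γ = 5/3), T V^(γ−1) and P V^γ constant: P₃ = P₂·(T₃/T₂)^(γ/(γ−1)) = 193.7 kPa; V₃ = V₂·(T₂/T₃)^(1/(γ−1)) = 2.384 L.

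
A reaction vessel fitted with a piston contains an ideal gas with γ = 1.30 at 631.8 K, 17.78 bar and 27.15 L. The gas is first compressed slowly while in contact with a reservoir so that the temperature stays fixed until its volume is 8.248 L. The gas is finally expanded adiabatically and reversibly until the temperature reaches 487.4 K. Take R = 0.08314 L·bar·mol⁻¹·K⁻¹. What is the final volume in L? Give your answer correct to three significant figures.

V₃ ≈ 19.6 L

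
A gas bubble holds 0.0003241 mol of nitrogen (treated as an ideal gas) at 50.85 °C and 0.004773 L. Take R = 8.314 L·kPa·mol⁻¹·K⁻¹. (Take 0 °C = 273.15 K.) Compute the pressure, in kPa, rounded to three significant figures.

P ≈ 183 kPa

Convert: T = 324.00 K.
PV = nRT ⇒ P = nRT/V = (0.0003241 × 8.314 × 324.00) / 0.004773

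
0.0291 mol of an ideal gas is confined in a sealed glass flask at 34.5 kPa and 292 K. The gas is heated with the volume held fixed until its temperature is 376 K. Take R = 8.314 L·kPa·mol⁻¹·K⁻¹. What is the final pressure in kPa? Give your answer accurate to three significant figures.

P₂ ≈ 44.4 kPa

From PV = nRT: V₁ = nRT₁/P₁ = 2.048 L.
Isochoric, so P/T is constant: V₂ = V₁; P₂ = P₁·(T₂/T₁) = 44.42 kPa.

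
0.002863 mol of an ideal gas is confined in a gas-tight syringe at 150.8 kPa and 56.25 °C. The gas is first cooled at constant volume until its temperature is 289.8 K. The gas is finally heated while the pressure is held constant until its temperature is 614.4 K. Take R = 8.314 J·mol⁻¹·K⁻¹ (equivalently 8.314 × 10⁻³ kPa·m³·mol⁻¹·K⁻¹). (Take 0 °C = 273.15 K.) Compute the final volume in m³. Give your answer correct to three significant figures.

Convert: T₁ = 329.4 K.
From PV = nRT: V₁ = nRT₁/P₁ = 5.199e-05 m³.
Isochoric, so P/T is constant: V₂ = V₁; P₂ = P₁·(T₂/T₁) = 132.7 kPa.
Isobaric, so V/T is constant: P₃ = P₂; V₃ = V₂·(T₃/T₂) = 0.0001102 m³.

V₃ ≈ 0.000110 m³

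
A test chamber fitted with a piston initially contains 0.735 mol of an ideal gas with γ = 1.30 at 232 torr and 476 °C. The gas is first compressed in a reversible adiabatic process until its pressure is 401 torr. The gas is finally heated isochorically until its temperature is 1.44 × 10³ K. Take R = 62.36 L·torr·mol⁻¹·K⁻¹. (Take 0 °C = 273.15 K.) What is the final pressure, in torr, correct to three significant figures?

Convert: T₁ = 749.1 K.
From PV = nRT: V₁ = nRT₁/P₁ = 148.0 L.
Reversible adiabatic, γ = 1.30: T₂ = T₁·(P₂/P₁)^((γ−1)/γ) = 850.0 K; V₂ = V₁·(P₁/P₂)^(1/γ) = 97.15 L.
Isochoric, so P/T is constant: V₃ = V₂; P₃ = P₂·(T₃/T₂) = 679.4 torr.

P₃ ≈ 679 torr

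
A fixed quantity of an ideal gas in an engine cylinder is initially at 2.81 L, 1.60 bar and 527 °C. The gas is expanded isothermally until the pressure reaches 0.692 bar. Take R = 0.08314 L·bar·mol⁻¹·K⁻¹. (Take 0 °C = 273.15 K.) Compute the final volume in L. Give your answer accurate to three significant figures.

Convert: T₁ = 800.1 K.
T constant ⇒ Boyle's law P V = const: T₂ = T₁; V₂ = V₁·(P₁/P₂) = 6.497 L.

V₂ ≈ 6.50 L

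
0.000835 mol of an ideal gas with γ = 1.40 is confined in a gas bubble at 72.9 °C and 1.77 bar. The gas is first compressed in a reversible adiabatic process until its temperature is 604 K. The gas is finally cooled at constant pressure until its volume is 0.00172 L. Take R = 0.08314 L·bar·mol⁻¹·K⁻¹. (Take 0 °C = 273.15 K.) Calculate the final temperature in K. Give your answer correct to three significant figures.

T₃ ≈ 308 K

Convert: T₁ = 346.0 K.
From PV = nRT: V₁ = nRT₁/P₁ = 0.01357 L.
Reversible adiabatic, γ = 1.40: P₂ = P₁·(T₂/T₁)^(γ/(γ−1)) = 12.43 bar; V₂ = V₁·(T₁/T₂)^(1/(γ−1)) = 0.003372 L.
Isobaric, so V/T is constant: P₃ = P₂; T₃ = T₂·(V₃/V₂) = 308.1 K.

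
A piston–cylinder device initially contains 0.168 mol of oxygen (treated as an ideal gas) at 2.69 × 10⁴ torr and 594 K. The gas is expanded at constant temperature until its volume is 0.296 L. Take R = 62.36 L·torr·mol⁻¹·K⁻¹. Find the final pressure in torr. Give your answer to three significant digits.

P₂ ≈ 2.10e+04 torr

From PV = nRT: V₁ = nRT₁/P₁ = 0.2313 L.
T constant ⇒ Boyle's law P V = const: T₂ = T₁; P₂ = P₁·(V₁/V₂) = 2.102e+04 torr.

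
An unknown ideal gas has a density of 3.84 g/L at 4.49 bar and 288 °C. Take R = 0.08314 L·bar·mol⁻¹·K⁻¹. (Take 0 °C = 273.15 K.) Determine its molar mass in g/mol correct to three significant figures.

ρ = PM/(RT) ⇒ M = ρRT/P = (3.84 × 0.08314 × 561.1) / 4.49

M ≈ 39.9 g/mol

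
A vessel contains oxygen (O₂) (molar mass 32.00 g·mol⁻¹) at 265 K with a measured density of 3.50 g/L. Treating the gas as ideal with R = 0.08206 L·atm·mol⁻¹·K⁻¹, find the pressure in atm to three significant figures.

ρ = PM/(RT) ⇒ P = ρRT/M = (3.50 × 0.08206 × 265.0) / 32.00

P ≈ 2.38 atm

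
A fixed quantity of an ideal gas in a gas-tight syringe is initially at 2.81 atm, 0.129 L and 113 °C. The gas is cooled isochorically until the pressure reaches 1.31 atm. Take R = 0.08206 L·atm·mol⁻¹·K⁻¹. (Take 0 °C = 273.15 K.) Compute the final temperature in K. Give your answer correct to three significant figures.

T₂ ≈ 180 K

Convert: T₁ = 386.1 K.
Isochoric, so P/T is constant: V₂ = V₁; T₂ = T₁·(P₂/P₁) = 180.0 K.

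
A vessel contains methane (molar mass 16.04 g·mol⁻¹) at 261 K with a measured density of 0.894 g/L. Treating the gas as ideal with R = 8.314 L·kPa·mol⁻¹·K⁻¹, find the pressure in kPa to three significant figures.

P ≈ 121 kPa

ρ = PM/(RT) ⇒ P = ρRT/M = (0.894 × 8.314 × 261.0) / 16.04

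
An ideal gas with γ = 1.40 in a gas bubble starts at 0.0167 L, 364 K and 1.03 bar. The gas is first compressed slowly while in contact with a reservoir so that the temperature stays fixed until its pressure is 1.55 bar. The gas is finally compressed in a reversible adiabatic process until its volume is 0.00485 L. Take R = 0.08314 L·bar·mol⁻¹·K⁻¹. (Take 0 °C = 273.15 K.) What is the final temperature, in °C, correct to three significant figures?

T constant ⇒ Boyle's law P V = const: T₂ = T₁; V₂ = V₁·(P₁/P₂) = 0.01110 L.
Reversible adiabatic, γ = 1.40: T₃ = T₂·(V₂/V₃)^(γ−1) = 506.9 K; P₃ = P₂·(V₂/V₃)^γ = 4.939 bar.

T₃ ≈ 234 °C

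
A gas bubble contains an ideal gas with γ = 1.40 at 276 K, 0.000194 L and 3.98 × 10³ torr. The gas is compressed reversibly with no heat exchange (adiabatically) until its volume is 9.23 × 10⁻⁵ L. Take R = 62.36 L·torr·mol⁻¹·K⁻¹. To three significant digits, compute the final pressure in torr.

P₂ ≈ 1.13e+04 torr

Adiabatic (γ = 1.40), T V^(γ−1) and P V^γ constant: T₂ = T₁·(V₁/V₂)^(γ−1) = 371.5 K; P₂ = P₁·(V₁/V₂)^γ = 1.126e+04 torr.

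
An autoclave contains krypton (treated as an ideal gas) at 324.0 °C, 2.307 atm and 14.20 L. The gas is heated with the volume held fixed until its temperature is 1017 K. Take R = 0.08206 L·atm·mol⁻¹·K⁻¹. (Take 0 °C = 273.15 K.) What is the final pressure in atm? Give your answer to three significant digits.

Convert: T₁ = 597.1 K.
V constant ⇒ P ∝ T: V₂ = V₁; P₂ = P₁·(T₂/T₁) = 3.929 atm.

P₂ ≈ 3.93 atm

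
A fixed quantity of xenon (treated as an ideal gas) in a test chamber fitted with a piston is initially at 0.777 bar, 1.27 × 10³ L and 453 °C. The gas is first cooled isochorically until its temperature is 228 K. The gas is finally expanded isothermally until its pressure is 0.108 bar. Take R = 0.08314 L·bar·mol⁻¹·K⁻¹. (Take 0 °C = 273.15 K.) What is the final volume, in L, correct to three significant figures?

Convert: T₁ = 726.1 K.
V constant ⇒ P ∝ T: V₂ = V₁; P₂ = P₁·(T₂/T₁) = 0.2440 bar.
T constant ⇒ Boyle's law P V = const: T₃ = T₂; V₃ = V₂·(P₂/P₃) = 2869 L.

V₃ ≈ 2.87e+03 L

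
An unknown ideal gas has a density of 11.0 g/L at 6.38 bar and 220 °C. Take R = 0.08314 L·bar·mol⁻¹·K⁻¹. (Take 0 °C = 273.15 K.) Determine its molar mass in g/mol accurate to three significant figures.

M ≈ 70.7 g/mol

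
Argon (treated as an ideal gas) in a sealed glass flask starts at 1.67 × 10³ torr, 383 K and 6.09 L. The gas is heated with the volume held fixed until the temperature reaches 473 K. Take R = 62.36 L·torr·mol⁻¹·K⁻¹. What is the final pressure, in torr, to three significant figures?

P₂ ≈ 2.06e+03 torr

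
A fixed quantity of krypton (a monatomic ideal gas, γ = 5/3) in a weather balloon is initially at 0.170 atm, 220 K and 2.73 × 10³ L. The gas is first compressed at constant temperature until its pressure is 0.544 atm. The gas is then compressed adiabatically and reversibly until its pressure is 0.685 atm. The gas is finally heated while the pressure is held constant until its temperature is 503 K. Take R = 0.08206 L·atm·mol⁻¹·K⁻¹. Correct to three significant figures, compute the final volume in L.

T constant ⇒ Boyle's law P V = const: T₂ = T₁; V₂ = V₁·(P₁/P₂) = 853.1 L.
Adiabatic (γ = 5/3), T V^(γ−1) and P V^γ constant: T₃ = T₂·(P₃/P₂)^((γ−1)/γ) = 241.2 K; V₃ = V₂·(P₂/P₃)^(1/γ) = 742.9 L.
P constant ⇒ V ∝ T: P₄ = P₃; V₄ = V₃·(T₄/T₃) = 1549 L.

V₄ ≈ 1.55e+03 L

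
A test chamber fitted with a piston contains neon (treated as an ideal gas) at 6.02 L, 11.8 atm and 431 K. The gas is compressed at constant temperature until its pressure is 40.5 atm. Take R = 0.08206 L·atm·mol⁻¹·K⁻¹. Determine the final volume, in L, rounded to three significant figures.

V₂ ≈ 1.75 L

Isothermal, so P V is constant: T₂ = T₁; V₂ = V₁·(P₁/P₂) = 1.754 L.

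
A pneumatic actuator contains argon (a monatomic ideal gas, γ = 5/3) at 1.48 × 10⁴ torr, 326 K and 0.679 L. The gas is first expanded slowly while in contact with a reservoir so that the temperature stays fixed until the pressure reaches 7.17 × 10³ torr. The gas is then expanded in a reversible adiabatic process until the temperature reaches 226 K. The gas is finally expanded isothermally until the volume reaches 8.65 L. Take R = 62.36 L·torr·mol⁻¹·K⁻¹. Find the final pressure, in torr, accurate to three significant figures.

P₄ ≈ 805 torr

Isothermal, so P V is constant: T₂ = T₁; V₂ = V₁·(P₁/P₂) = 1.402 L.
Adiabatic (γ = 5/3), T V^(γ−1) and P V^γ constant: P₃ = P₂·(T₃/T₂)^(γ/(γ−1)) = 2869 torr; V₃ = V₂·(T₂/T₃)^(1/(γ−1)) = 2.428 L.
T constant ⇒ Boyle's law P V = const: T₄ = T₃; P₄ = P₃·(V₃/V₄) = 805.4 torr.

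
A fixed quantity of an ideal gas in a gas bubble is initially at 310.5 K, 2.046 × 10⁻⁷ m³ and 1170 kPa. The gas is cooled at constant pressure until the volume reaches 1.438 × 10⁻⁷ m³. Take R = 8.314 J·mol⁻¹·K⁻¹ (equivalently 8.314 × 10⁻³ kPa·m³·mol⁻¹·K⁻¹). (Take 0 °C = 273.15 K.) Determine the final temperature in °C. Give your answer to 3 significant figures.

Isobaric, so V/T is constant: P₂ = P₁; T₂ = T₁·(V₂/V₁) = 218.2 K.

T₂ ≈ -54.9 °C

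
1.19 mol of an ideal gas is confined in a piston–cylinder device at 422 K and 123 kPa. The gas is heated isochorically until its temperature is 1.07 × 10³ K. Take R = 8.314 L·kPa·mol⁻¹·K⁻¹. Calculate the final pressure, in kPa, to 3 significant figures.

P₂ ≈ 312 kPa

From PV = nRT: V₁ = nRT₁/P₁ = 33.94 L.
V constant ⇒ P ∝ T: V₂ = V₁; P₂ = P₁·(T₂/T₁) = 311.9 kPa.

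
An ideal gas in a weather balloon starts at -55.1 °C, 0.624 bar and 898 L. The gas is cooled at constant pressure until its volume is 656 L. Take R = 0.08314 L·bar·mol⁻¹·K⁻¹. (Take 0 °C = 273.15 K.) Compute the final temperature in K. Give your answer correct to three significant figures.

Convert: T₁ = 218.0 K.
P constant ⇒ V ∝ T: P₂ = P₁; T₂ = T₁·(V₂/V₁) = 159.3 K.

T₂ ≈ 159 K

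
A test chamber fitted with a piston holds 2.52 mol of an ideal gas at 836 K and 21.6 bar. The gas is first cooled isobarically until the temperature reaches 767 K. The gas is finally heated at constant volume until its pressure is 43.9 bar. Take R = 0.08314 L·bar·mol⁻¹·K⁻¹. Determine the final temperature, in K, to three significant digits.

From PV = nRT: V₁ = nRT₁/P₁ = 8.109 L.
Isobaric, so V/T is constant: P₂ = P₁; V₂ = V₁·(T₂/T₁) = 7.440 L.
Isochoric, so P/T is constant: V₃ = V₂; T₃ = T₂·(P₃/P₂) = 1559 K.

T₃ ≈ 1.56e+03 K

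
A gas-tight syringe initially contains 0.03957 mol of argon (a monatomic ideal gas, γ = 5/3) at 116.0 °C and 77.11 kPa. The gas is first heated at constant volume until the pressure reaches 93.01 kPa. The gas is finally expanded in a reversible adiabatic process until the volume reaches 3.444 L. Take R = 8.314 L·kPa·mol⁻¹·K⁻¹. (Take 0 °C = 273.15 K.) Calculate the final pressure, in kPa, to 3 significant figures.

P₃ ≈ 27.6 kPa

Convert: T₁ = 389.1 K.
From PV = nRT: V₁ = nRT₁/P₁ = 1.660 L.
V constant ⇒ P ∝ T: V₂ = V₁; T₂ = T₁·(P₂/P₁) = 469.4 K.
Reversible adiabatic, γ = 5/3: T₃ = T₂·(V₂/V₃)^(γ−1) = 288.6 K; P₃ = P₂·(V₂/V₃)^γ = 27.57 kPa.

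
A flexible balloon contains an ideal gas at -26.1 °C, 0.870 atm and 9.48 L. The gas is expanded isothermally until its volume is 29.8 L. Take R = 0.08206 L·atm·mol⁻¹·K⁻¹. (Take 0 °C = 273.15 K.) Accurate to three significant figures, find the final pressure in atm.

P₂ ≈ 0.277 atm

Convert: T₁ = 247.0 K.
T constant ⇒ Boyle's law P V = const: T₂ = T₁; P₂ = P₁·(V₁/V₂) = 0.2768 atm.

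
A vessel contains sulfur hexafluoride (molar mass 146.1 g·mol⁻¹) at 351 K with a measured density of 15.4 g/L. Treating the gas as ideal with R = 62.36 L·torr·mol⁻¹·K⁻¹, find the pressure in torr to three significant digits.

P ≈ 2.31e+03 torr

ρ = PM/(RT) ⇒ P = ρRT/M = (15.4 × 62.36 × 351.0) / 146.1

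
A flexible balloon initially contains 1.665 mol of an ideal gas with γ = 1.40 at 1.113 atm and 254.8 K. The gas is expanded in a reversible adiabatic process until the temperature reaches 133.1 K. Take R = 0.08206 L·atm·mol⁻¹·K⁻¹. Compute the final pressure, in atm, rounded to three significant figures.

From PV = nRT: V₁ = nRT₁/P₁ = 31.28 L.
Adiabatic (γ = 1.40), T V^(γ−1) and P V^γ constant: P₂ = P₁·(T₂/T₁)^(γ/(γ−1)) = 0.1147 atm; V₂ = V₁·(T₁/T₂)^(1/(γ−1)) = 158.6 L.

P₂ ≈ 0.115 atm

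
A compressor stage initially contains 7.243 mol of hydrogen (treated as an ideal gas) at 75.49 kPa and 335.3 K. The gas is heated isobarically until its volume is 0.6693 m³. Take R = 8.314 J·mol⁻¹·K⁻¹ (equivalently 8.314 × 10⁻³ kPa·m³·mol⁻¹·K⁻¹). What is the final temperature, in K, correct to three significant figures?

T₂ ≈ 839 K

From PV = nRT: V₁ = nRT₁/P₁ = 0.2675 m³.
Isobaric, so V/T is constant: P₂ = P₁; T₂ = T₁·(V₂/V₁) = 839.0 K.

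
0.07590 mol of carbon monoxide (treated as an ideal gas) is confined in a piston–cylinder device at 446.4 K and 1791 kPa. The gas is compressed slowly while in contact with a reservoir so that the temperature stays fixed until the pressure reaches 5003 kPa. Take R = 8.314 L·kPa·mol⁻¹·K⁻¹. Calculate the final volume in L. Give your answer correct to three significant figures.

From PV = nRT: V₁ = nRT₁/P₁ = 0.1573 L.
T constant ⇒ Boyle's law P V = const: T₂ = T₁; V₂ = V₁·(P₁/P₂) = 0.05630 L.

V₂ ≈ 0.0563 L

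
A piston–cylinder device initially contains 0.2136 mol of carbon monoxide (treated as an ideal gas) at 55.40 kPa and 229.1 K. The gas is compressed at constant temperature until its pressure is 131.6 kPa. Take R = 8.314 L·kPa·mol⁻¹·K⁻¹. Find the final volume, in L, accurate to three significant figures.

V₂ ≈ 3.09 L

From PV = nRT: V₁ = nRT₁/P₁ = 7.344 L.
Isothermal, so P V is constant: T₂ = T₁; V₂ = V₁·(P₁/P₂) = 3.092 L.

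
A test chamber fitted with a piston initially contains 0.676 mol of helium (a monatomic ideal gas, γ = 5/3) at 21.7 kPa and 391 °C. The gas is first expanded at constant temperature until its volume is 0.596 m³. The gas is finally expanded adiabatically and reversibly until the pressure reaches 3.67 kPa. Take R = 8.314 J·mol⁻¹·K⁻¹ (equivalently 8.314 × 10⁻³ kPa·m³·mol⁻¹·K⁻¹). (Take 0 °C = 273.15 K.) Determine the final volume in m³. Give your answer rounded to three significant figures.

Convert: T₁ = 664.1 K.
From PV = nRT: V₁ = nRT₁/P₁ = 0.1720 m³.
Isothermal, so P V is constant: T₂ = T₁; P₂ = P₁·(V₁/V₂) = 6.263 kPa.
Reversible adiabatic, γ = 5/3: T₃ = T₂·(P₃/P₂)^((γ−1)/γ) = 536.3 K; V₃ = V₂·(P₂/P₃)^(1/γ) = 0.8213 m³.

V₃ ≈ 0.821 m³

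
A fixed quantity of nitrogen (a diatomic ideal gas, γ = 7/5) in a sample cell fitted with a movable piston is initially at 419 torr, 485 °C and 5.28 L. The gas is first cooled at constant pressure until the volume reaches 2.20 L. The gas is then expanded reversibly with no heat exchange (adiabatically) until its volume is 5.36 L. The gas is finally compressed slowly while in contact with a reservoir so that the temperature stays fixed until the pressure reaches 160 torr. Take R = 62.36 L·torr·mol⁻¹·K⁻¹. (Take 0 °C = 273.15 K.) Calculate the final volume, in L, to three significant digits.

Convert: T₁ = 758.1 K.
P constant ⇒ V ∝ T: P₂ = P₁; T₂ = T₁·(V₂/V₁) = 315.9 K.
Reversible adiabatic, γ = 7/5: T₃ = T₂·(V₂/V₃)^(γ−1) = 221.2 K; P₃ = P₂·(V₂/V₃)^γ = 120.4 torr.
Isothermal, so P V is constant: T₄ = T₃; V₄ = V₃·(P₃/P₄) = 4.035 L.

V₄ ≈ 4.03 L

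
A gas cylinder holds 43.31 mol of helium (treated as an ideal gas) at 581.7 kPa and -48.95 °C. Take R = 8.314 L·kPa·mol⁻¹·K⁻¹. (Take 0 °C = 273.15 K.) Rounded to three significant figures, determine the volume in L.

V ≈ 139 L

Convert: T = 224.20 K.
PV = nRT ⇒ V = nRT/P = (43.31 × 8.314 × 224.20) / 581.7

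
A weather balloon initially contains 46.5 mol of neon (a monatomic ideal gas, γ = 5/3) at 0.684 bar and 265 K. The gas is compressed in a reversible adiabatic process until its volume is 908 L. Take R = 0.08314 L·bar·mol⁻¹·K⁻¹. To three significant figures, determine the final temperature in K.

T₂ ≈ 370 K

From PV = nRT: V₁ = nRT₁/P₁ = 1498 L.
Adiabatic (γ = 5/3), T V^(γ−1) and P V^γ constant: T₂ = T₁·(V₁/V₂)^(γ−1) = 370.0 K; P₂ = P₁·(V₁/V₂)^γ = 1.575 bar.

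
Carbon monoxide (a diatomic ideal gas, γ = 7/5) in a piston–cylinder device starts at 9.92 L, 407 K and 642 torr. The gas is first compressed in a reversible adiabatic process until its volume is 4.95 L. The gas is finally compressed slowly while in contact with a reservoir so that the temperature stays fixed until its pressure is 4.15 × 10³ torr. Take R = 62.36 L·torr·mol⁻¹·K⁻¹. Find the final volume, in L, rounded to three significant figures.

Reversible adiabatic, γ = 7/5: T₂ = T₁·(V₁/V₂)^(γ−1) = 537.5 K; P₂ = P₁·(V₁/V₂)^γ = 1699 torr.
Isothermal, so P V is constant: T₃ = T₂; V₃ = V₂·(P₂/P₃) = 2.027 L.

V₃ ≈ 2.03 L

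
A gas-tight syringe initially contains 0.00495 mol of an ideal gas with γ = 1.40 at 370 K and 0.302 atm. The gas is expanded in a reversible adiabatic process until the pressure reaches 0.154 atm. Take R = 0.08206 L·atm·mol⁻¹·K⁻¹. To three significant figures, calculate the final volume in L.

V₂ ≈ 0.805 L

From PV = nRT: V₁ = nRT₁/P₁ = 0.4977 L.
Adiabatic (γ = 1.40), T V^(γ−1) and P V^γ constant: T₂ = T₁·(P₂/P₁)^((γ−1)/γ) = 305.2 K; V₂ = V₁·(P₁/P₂)^(1/γ) = 0.8051 L.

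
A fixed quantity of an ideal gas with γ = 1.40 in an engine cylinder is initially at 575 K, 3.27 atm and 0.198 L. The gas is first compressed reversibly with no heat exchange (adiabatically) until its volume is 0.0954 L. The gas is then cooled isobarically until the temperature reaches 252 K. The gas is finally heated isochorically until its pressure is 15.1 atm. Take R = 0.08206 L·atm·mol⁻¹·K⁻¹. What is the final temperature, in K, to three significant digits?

T₄ ≈ 419 K

Adiabatic (γ = 1.40), T V^(γ−1) and P V^γ constant: T₂ = T₁·(V₁/V₂)^(γ−1) = 770.0 K; P₂ = P₁·(V₁/V₂)^γ = 9.089 atm.
P constant ⇒ V ∝ T: P₃ = P₂; V₃ = V₂·(T₃/T₂) = 0.03122 L.
Isochoric, so P/T is constant: V₄ = V₃; T₄ = T₃·(P₄/P₃) = 418.7 K.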